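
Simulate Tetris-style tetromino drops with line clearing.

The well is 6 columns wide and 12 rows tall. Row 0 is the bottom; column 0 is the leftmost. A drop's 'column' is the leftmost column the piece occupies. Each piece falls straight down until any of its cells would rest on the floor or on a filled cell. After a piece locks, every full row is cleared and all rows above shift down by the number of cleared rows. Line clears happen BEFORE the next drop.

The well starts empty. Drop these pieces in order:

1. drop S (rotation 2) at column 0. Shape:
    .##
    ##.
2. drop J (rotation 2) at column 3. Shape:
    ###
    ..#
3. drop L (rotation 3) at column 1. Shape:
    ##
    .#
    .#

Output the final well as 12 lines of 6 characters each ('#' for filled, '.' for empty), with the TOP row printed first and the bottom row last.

Answer: ......
......
......
......
......
......
......
.##...
..#...
..#...
.#####
##...#

Derivation:
Drop 1: S rot2 at col 0 lands with bottom-row=0; cleared 0 line(s) (total 0); column heights now [1 2 2 0 0 0], max=2
Drop 2: J rot2 at col 3 lands with bottom-row=0; cleared 0 line(s) (total 0); column heights now [1 2 2 2 2 2], max=2
Drop 3: L rot3 at col 1 lands with bottom-row=2; cleared 0 line(s) (total 0); column heights now [1 5 5 2 2 2], max=5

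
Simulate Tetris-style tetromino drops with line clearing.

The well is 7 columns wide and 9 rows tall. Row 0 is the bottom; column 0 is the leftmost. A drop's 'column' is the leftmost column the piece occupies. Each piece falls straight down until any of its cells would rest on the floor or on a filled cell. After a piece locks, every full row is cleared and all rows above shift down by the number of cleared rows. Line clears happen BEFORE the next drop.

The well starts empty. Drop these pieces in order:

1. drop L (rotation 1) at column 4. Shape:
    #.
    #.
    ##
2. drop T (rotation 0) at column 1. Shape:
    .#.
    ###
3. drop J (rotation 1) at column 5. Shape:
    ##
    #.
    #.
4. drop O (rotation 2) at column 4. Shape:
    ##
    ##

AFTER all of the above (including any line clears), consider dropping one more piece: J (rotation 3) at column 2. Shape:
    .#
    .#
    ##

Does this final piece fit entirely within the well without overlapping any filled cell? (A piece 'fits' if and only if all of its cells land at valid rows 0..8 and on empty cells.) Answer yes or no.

Drop 1: L rot1 at col 4 lands with bottom-row=0; cleared 0 line(s) (total 0); column heights now [0 0 0 0 3 1 0], max=3
Drop 2: T rot0 at col 1 lands with bottom-row=0; cleared 0 line(s) (total 0); column heights now [0 1 2 1 3 1 0], max=3
Drop 3: J rot1 at col 5 lands with bottom-row=1; cleared 0 line(s) (total 0); column heights now [0 1 2 1 3 4 4], max=4
Drop 4: O rot2 at col 4 lands with bottom-row=4; cleared 0 line(s) (total 0); column heights now [0 1 2 1 6 6 4], max=6
Test piece J rot3 at col 2 (width 2): heights before test = [0 1 2 1 6 6 4]; fits = True

Answer: yes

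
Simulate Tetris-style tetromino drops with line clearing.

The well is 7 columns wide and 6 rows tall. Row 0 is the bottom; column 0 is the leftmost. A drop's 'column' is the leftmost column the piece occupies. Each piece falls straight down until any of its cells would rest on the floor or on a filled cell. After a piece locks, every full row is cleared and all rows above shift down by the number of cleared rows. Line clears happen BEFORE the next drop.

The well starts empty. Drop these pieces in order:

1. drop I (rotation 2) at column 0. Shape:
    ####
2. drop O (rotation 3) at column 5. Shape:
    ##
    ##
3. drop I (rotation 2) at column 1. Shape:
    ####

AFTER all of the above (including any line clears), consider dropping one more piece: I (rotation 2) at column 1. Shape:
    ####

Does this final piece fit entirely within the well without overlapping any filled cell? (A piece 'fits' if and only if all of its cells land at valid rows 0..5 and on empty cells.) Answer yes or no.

Drop 1: I rot2 at col 0 lands with bottom-row=0; cleared 0 line(s) (total 0); column heights now [1 1 1 1 0 0 0], max=1
Drop 2: O rot3 at col 5 lands with bottom-row=0; cleared 0 line(s) (total 0); column heights now [1 1 1 1 0 2 2], max=2
Drop 3: I rot2 at col 1 lands with bottom-row=1; cleared 0 line(s) (total 0); column heights now [1 2 2 2 2 2 2], max=2
Test piece I rot2 at col 1 (width 4): heights before test = [1 2 2 2 2 2 2]; fits = True

Answer: yes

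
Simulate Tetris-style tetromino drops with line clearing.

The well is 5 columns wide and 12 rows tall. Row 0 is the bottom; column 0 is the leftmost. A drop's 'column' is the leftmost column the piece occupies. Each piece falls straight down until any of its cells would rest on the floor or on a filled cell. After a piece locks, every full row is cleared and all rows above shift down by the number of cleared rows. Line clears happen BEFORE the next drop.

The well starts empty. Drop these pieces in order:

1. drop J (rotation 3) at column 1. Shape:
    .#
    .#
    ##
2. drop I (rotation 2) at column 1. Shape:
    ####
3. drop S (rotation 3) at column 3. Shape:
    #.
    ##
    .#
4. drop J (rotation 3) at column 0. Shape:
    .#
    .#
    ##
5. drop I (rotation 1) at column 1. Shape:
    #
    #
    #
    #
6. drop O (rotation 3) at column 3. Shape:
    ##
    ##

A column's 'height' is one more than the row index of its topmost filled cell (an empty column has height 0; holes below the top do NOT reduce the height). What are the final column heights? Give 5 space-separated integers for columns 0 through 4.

Drop 1: J rot3 at col 1 lands with bottom-row=0; cleared 0 line(s) (total 0); column heights now [0 1 3 0 0], max=3
Drop 2: I rot2 at col 1 lands with bottom-row=3; cleared 0 line(s) (total 0); column heights now [0 4 4 4 4], max=4
Drop 3: S rot3 at col 3 lands with bottom-row=4; cleared 0 line(s) (total 0); column heights now [0 4 4 7 6], max=7
Drop 4: J rot3 at col 0 lands with bottom-row=4; cleared 0 line(s) (total 0); column heights now [5 7 4 7 6], max=7
Drop 5: I rot1 at col 1 lands with bottom-row=7; cleared 0 line(s) (total 0); column heights now [5 11 4 7 6], max=11
Drop 6: O rot3 at col 3 lands with bottom-row=7; cleared 0 line(s) (total 0); column heights now [5 11 4 9 9], max=11

Answer: 5 11 4 9 9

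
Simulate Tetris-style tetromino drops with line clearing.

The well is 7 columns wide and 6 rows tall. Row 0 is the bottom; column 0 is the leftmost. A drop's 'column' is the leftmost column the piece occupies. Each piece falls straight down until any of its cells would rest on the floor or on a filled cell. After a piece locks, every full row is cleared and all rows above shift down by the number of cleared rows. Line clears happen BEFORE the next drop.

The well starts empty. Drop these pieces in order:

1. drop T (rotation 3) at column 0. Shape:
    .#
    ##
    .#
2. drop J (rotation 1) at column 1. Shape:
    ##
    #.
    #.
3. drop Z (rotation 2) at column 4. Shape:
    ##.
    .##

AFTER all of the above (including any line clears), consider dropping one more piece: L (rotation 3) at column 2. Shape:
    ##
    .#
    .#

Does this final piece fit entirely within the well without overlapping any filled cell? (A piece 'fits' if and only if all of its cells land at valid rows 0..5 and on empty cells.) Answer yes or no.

Drop 1: T rot3 at col 0 lands with bottom-row=0; cleared 0 line(s) (total 0); column heights now [2 3 0 0 0 0 0], max=3
Drop 2: J rot1 at col 1 lands with bottom-row=3; cleared 0 line(s) (total 0); column heights now [2 6 6 0 0 0 0], max=6
Drop 3: Z rot2 at col 4 lands with bottom-row=0; cleared 0 line(s) (total 0); column heights now [2 6 6 0 2 2 1], max=6
Test piece L rot3 at col 2 (width 2): heights before test = [2 6 6 0 2 2 1]; fits = False

Answer: no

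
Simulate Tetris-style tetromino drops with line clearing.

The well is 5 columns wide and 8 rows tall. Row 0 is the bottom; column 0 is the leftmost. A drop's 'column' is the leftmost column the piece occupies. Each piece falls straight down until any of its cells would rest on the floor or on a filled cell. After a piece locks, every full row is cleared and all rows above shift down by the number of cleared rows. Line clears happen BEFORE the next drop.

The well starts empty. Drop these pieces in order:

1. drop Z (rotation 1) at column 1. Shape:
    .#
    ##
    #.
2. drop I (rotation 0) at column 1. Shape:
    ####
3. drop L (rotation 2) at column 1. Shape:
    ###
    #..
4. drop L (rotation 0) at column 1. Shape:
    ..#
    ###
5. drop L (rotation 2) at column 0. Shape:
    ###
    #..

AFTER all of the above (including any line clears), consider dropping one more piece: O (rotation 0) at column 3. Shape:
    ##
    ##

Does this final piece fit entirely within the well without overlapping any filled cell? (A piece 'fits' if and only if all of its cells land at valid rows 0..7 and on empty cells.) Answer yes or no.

Drop 1: Z rot1 at col 1 lands with bottom-row=0; cleared 0 line(s) (total 0); column heights now [0 2 3 0 0], max=3
Drop 2: I rot0 at col 1 lands with bottom-row=3; cleared 0 line(s) (total 0); column heights now [0 4 4 4 4], max=4
Drop 3: L rot2 at col 1 lands with bottom-row=4; cleared 0 line(s) (total 0); column heights now [0 6 6 6 4], max=6
Drop 4: L rot0 at col 1 lands with bottom-row=6; cleared 0 line(s) (total 0); column heights now [0 7 7 8 4], max=8
Drop 5: L rot2 at col 0 lands with bottom-row=6; cleared 0 line(s) (total 0); column heights now [8 8 8 8 4], max=8
Test piece O rot0 at col 3 (width 2): heights before test = [8 8 8 8 4]; fits = False

Answer: no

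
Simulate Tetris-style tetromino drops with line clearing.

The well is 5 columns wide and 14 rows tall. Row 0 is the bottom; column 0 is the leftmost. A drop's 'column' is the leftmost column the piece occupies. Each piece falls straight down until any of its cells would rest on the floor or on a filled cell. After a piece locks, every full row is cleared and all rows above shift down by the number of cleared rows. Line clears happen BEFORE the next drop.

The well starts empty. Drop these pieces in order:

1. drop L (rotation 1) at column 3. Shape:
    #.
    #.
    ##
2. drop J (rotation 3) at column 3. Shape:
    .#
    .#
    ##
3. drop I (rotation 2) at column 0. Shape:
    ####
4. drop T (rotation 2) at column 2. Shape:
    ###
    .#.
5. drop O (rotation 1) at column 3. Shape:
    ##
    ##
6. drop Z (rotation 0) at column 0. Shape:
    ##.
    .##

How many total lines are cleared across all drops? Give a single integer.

Answer: 1

Derivation:
Drop 1: L rot1 at col 3 lands with bottom-row=0; cleared 0 line(s) (total 0); column heights now [0 0 0 3 1], max=3
Drop 2: J rot3 at col 3 lands with bottom-row=3; cleared 0 line(s) (total 0); column heights now [0 0 0 4 6], max=6
Drop 3: I rot2 at col 0 lands with bottom-row=4; cleared 1 line(s) (total 1); column heights now [0 0 0 4 5], max=5
Drop 4: T rot2 at col 2 lands with bottom-row=4; cleared 0 line(s) (total 1); column heights now [0 0 6 6 6], max=6
Drop 5: O rot1 at col 3 lands with bottom-row=6; cleared 0 line(s) (total 1); column heights now [0 0 6 8 8], max=8
Drop 6: Z rot0 at col 0 lands with bottom-row=6; cleared 0 line(s) (total 1); column heights now [8 8 7 8 8], max=8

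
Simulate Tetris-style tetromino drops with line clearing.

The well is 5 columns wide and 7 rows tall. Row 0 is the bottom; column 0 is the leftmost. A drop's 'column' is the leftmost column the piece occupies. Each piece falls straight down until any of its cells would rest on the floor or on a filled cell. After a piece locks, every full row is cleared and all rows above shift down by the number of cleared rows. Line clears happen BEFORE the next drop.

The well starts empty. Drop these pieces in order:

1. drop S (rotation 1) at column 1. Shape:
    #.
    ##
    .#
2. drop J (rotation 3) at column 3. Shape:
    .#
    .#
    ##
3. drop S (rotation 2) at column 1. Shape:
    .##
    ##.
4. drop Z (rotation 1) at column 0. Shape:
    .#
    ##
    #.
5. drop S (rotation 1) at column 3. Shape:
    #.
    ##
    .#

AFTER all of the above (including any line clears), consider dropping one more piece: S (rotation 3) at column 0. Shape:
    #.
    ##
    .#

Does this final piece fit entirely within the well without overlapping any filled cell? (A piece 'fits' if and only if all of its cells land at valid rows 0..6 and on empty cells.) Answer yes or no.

Drop 1: S rot1 at col 1 lands with bottom-row=0; cleared 0 line(s) (total 0); column heights now [0 3 2 0 0], max=3
Drop 2: J rot3 at col 3 lands with bottom-row=0; cleared 0 line(s) (total 0); column heights now [0 3 2 1 3], max=3
Drop 3: S rot2 at col 1 lands with bottom-row=3; cleared 0 line(s) (total 0); column heights now [0 4 5 5 3], max=5
Drop 4: Z rot1 at col 0 lands with bottom-row=3; cleared 0 line(s) (total 0); column heights now [5 6 5 5 3], max=6
Drop 5: S rot1 at col 3 lands with bottom-row=4; cleared 1 line(s) (total 1); column heights now [4 5 4 6 5], max=6
Test piece S rot3 at col 0 (width 2): heights before test = [4 5 4 6 5]; fits = False

Answer: no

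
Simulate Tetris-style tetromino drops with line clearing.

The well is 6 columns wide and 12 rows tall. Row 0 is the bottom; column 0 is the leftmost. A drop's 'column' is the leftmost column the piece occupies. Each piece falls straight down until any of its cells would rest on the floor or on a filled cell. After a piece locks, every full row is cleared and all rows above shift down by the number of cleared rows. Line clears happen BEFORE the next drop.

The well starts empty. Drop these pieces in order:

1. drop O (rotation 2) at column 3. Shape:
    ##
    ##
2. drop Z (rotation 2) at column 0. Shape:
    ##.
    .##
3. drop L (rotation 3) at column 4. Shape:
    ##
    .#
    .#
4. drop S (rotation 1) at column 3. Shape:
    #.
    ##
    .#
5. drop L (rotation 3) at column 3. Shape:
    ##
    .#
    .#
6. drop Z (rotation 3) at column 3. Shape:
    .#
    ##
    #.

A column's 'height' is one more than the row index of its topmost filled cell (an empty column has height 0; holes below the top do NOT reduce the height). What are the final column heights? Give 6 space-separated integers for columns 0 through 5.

Drop 1: O rot2 at col 3 lands with bottom-row=0; cleared 0 line(s) (total 0); column heights now [0 0 0 2 2 0], max=2
Drop 2: Z rot2 at col 0 lands with bottom-row=0; cleared 0 line(s) (total 0); column heights now [2 2 1 2 2 0], max=2
Drop 3: L rot3 at col 4 lands with bottom-row=0; cleared 0 line(s) (total 0); column heights now [2 2 1 2 3 3], max=3
Drop 4: S rot1 at col 3 lands with bottom-row=3; cleared 0 line(s) (total 0); column heights now [2 2 1 6 5 3], max=6
Drop 5: L rot3 at col 3 lands with bottom-row=5; cleared 0 line(s) (total 0); column heights now [2 2 1 8 8 3], max=8
Drop 6: Z rot3 at col 3 lands with bottom-row=8; cleared 0 line(s) (total 0); column heights now [2 2 1 10 11 3], max=11

Answer: 2 2 1 10 11 3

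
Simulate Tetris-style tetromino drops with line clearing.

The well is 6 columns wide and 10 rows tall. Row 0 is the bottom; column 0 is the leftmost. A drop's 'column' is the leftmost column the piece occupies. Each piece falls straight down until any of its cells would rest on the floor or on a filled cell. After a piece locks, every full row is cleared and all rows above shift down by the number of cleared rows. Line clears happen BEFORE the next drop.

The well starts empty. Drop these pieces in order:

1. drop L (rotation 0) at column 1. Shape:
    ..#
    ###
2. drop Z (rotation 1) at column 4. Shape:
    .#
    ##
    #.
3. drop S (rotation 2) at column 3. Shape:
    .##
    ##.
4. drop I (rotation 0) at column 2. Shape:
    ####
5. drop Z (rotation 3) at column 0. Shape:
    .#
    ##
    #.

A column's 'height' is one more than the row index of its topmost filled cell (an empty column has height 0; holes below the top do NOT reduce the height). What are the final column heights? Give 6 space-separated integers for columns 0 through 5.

Drop 1: L rot0 at col 1 lands with bottom-row=0; cleared 0 line(s) (total 0); column heights now [0 1 1 2 0 0], max=2
Drop 2: Z rot1 at col 4 lands with bottom-row=0; cleared 0 line(s) (total 0); column heights now [0 1 1 2 2 3], max=3
Drop 3: S rot2 at col 3 lands with bottom-row=2; cleared 0 line(s) (total 0); column heights now [0 1 1 3 4 4], max=4
Drop 4: I rot0 at col 2 lands with bottom-row=4; cleared 0 line(s) (total 0); column heights now [0 1 5 5 5 5], max=5
Drop 5: Z rot3 at col 0 lands with bottom-row=0; cleared 0 line(s) (total 0); column heights now [2 3 5 5 5 5], max=5

Answer: 2 3 5 5 5 5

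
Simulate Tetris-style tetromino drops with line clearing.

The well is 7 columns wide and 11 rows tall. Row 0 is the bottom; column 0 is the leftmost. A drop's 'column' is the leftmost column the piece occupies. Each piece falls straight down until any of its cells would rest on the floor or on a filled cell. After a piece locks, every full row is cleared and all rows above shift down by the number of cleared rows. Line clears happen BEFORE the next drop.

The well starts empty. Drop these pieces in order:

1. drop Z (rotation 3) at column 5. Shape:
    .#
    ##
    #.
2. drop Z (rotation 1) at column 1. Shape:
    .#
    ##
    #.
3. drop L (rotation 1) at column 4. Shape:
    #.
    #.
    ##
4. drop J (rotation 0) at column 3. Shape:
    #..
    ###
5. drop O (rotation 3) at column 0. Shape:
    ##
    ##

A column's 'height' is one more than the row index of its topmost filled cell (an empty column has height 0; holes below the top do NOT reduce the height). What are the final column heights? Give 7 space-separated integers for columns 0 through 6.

Drop 1: Z rot3 at col 5 lands with bottom-row=0; cleared 0 line(s) (total 0); column heights now [0 0 0 0 0 2 3], max=3
Drop 2: Z rot1 at col 1 lands with bottom-row=0; cleared 0 line(s) (total 0); column heights now [0 2 3 0 0 2 3], max=3
Drop 3: L rot1 at col 4 lands with bottom-row=2; cleared 0 line(s) (total 0); column heights now [0 2 3 0 5 3 3], max=5
Drop 4: J rot0 at col 3 lands with bottom-row=5; cleared 0 line(s) (total 0); column heights now [0 2 3 7 6 6 3], max=7
Drop 5: O rot3 at col 0 lands with bottom-row=2; cleared 0 line(s) (total 0); column heights now [4 4 3 7 6 6 3], max=7

Answer: 4 4 3 7 6 6 3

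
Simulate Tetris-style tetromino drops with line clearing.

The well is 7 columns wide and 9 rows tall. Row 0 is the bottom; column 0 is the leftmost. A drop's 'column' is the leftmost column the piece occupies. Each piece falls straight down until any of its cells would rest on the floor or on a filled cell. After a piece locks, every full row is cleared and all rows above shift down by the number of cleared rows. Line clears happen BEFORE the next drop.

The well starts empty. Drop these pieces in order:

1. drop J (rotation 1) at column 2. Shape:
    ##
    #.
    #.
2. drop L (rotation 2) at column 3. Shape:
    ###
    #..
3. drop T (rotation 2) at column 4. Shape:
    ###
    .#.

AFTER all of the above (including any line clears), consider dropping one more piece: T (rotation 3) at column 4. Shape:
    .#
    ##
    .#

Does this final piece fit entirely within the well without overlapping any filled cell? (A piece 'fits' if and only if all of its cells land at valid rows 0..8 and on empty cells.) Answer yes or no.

Drop 1: J rot1 at col 2 lands with bottom-row=0; cleared 0 line(s) (total 0); column heights now [0 0 3 3 0 0 0], max=3
Drop 2: L rot2 at col 3 lands with bottom-row=3; cleared 0 line(s) (total 0); column heights now [0 0 3 5 5 5 0], max=5
Drop 3: T rot2 at col 4 lands with bottom-row=5; cleared 0 line(s) (total 0); column heights now [0 0 3 5 7 7 7], max=7
Test piece T rot3 at col 4 (width 2): heights before test = [0 0 3 5 7 7 7]; fits = False

Answer: no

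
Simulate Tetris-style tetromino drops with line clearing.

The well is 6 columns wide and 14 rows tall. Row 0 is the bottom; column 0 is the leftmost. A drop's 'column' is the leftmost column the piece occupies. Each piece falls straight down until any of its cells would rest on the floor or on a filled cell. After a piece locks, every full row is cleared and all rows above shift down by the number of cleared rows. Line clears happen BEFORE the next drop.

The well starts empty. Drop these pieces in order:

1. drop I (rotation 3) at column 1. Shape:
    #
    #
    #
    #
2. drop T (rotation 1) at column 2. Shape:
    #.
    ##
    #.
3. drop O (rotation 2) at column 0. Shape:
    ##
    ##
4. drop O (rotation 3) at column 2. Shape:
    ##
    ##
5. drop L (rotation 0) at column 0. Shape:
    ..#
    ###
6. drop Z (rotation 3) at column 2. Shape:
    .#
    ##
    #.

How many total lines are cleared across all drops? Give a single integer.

Drop 1: I rot3 at col 1 lands with bottom-row=0; cleared 0 line(s) (total 0); column heights now [0 4 0 0 0 0], max=4
Drop 2: T rot1 at col 2 lands with bottom-row=0; cleared 0 line(s) (total 0); column heights now [0 4 3 2 0 0], max=4
Drop 3: O rot2 at col 0 lands with bottom-row=4; cleared 0 line(s) (total 0); column heights now [6 6 3 2 0 0], max=6
Drop 4: O rot3 at col 2 lands with bottom-row=3; cleared 0 line(s) (total 0); column heights now [6 6 5 5 0 0], max=6
Drop 5: L rot0 at col 0 lands with bottom-row=6; cleared 0 line(s) (total 0); column heights now [7 7 8 5 0 0], max=8
Drop 6: Z rot3 at col 2 lands with bottom-row=8; cleared 0 line(s) (total 0); column heights now [7 7 10 11 0 0], max=11

Answer: 0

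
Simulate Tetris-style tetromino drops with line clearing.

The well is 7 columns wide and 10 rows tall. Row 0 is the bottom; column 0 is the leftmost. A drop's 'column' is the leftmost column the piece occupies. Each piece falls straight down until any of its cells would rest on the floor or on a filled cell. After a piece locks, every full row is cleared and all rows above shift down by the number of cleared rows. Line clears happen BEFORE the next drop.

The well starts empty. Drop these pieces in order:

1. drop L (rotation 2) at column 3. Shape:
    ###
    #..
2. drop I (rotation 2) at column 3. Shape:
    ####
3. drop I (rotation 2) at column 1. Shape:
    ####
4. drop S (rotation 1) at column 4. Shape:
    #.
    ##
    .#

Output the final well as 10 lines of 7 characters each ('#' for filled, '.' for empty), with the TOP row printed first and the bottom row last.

Answer: .......
.......
.......
.......
....#..
....##.
.#####.
...####
...###.
...#...

Derivation:
Drop 1: L rot2 at col 3 lands with bottom-row=0; cleared 0 line(s) (total 0); column heights now [0 0 0 2 2 2 0], max=2
Drop 2: I rot2 at col 3 lands with bottom-row=2; cleared 0 line(s) (total 0); column heights now [0 0 0 3 3 3 3], max=3
Drop 3: I rot2 at col 1 lands with bottom-row=3; cleared 0 line(s) (total 0); column heights now [0 4 4 4 4 3 3], max=4
Drop 4: S rot1 at col 4 lands with bottom-row=3; cleared 0 line(s) (total 0); column heights now [0 4 4 4 6 5 3], max=6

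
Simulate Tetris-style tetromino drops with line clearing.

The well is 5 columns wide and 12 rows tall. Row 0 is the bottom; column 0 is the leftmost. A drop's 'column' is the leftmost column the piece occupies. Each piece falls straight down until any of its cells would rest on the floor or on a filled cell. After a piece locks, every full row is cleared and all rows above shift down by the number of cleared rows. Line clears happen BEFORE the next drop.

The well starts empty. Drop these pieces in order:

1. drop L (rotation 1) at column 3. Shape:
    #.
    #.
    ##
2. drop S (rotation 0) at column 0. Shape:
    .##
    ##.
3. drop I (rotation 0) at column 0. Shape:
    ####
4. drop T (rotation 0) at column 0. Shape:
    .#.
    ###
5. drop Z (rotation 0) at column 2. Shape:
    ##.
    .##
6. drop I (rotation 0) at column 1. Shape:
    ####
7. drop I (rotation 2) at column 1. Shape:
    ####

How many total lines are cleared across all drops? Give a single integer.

Drop 1: L rot1 at col 3 lands with bottom-row=0; cleared 0 line(s) (total 0); column heights now [0 0 0 3 1], max=3
Drop 2: S rot0 at col 0 lands with bottom-row=0; cleared 0 line(s) (total 0); column heights now [1 2 2 3 1], max=3
Drop 3: I rot0 at col 0 lands with bottom-row=3; cleared 0 line(s) (total 0); column heights now [4 4 4 4 1], max=4
Drop 4: T rot0 at col 0 lands with bottom-row=4; cleared 0 line(s) (total 0); column heights now [5 6 5 4 1], max=6
Drop 5: Z rot0 at col 2 lands with bottom-row=4; cleared 1 line(s) (total 1); column heights now [4 5 5 5 1], max=5
Drop 6: I rot0 at col 1 lands with bottom-row=5; cleared 0 line(s) (total 1); column heights now [4 6 6 6 6], max=6
Drop 7: I rot2 at col 1 lands with bottom-row=6; cleared 0 line(s) (total 1); column heights now [4 7 7 7 7], max=7

Answer: 1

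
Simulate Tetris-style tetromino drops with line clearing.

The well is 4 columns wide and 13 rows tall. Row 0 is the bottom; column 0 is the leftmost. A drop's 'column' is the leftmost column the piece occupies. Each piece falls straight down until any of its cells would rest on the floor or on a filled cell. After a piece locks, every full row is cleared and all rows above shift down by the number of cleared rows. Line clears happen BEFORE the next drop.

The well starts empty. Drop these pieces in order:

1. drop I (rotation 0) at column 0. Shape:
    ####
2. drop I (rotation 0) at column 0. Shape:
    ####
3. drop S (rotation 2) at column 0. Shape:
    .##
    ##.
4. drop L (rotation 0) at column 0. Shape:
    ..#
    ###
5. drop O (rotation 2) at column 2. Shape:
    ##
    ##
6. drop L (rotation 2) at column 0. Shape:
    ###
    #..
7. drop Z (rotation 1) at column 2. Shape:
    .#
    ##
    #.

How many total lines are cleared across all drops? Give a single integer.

Drop 1: I rot0 at col 0 lands with bottom-row=0; cleared 1 line(s) (total 1); column heights now [0 0 0 0], max=0
Drop 2: I rot0 at col 0 lands with bottom-row=0; cleared 1 line(s) (total 2); column heights now [0 0 0 0], max=0
Drop 3: S rot2 at col 0 lands with bottom-row=0; cleared 0 line(s) (total 2); column heights now [1 2 2 0], max=2
Drop 4: L rot0 at col 0 lands with bottom-row=2; cleared 0 line(s) (total 2); column heights now [3 3 4 0], max=4
Drop 5: O rot2 at col 2 lands with bottom-row=4; cleared 0 line(s) (total 2); column heights now [3 3 6 6], max=6
Drop 6: L rot2 at col 0 lands with bottom-row=5; cleared 0 line(s) (total 2); column heights now [7 7 7 6], max=7
Drop 7: Z rot1 at col 2 lands with bottom-row=7; cleared 0 line(s) (total 2); column heights now [7 7 9 10], max=10

Answer: 2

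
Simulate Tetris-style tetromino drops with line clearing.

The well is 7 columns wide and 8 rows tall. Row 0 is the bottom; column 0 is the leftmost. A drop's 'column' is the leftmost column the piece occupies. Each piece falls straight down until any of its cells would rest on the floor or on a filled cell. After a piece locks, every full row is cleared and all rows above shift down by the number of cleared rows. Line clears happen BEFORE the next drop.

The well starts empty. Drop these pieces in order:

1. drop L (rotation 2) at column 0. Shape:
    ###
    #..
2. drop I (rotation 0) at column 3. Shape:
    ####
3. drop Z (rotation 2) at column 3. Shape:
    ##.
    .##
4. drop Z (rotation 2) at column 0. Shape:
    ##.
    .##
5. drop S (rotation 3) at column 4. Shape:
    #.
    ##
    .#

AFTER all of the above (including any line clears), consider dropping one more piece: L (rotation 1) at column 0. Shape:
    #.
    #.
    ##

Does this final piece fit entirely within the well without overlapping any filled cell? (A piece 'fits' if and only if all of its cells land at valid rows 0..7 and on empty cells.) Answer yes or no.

Answer: yes

Derivation:
Drop 1: L rot2 at col 0 lands with bottom-row=0; cleared 0 line(s) (total 0); column heights now [2 2 2 0 0 0 0], max=2
Drop 2: I rot0 at col 3 lands with bottom-row=0; cleared 0 line(s) (total 0); column heights now [2 2 2 1 1 1 1], max=2
Drop 3: Z rot2 at col 3 lands with bottom-row=1; cleared 0 line(s) (total 0); column heights now [2 2 2 3 3 2 1], max=3
Drop 4: Z rot2 at col 0 lands with bottom-row=2; cleared 0 line(s) (total 0); column heights now [4 4 3 3 3 2 1], max=4
Drop 5: S rot3 at col 4 lands with bottom-row=2; cleared 0 line(s) (total 0); column heights now [4 4 3 3 5 4 1], max=5
Test piece L rot1 at col 0 (width 2): heights before test = [4 4 3 3 5 4 1]; fits = True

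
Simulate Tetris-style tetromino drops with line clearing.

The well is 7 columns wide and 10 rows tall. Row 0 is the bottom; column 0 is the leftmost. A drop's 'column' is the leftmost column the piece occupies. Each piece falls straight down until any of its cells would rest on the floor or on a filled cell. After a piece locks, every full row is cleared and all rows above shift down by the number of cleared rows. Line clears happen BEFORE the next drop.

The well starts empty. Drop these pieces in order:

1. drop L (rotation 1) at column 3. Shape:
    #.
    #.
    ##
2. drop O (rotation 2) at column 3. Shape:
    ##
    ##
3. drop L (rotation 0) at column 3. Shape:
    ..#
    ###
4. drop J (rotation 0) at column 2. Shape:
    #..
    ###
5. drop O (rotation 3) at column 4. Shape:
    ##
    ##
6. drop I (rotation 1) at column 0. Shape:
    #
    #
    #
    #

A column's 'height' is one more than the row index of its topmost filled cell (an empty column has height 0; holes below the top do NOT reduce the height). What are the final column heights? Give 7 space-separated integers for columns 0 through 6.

Drop 1: L rot1 at col 3 lands with bottom-row=0; cleared 0 line(s) (total 0); column heights now [0 0 0 3 1 0 0], max=3
Drop 2: O rot2 at col 3 lands with bottom-row=3; cleared 0 line(s) (total 0); column heights now [0 0 0 5 5 0 0], max=5
Drop 3: L rot0 at col 3 lands with bottom-row=5; cleared 0 line(s) (total 0); column heights now [0 0 0 6 6 7 0], max=7
Drop 4: J rot0 at col 2 lands with bottom-row=6; cleared 0 line(s) (total 0); column heights now [0 0 8 7 7 7 0], max=8
Drop 5: O rot3 at col 4 lands with bottom-row=7; cleared 0 line(s) (total 0); column heights now [0 0 8 7 9 9 0], max=9
Drop 6: I rot1 at col 0 lands with bottom-row=0; cleared 0 line(s) (total 0); column heights now [4 0 8 7 9 9 0], max=9

Answer: 4 0 8 7 9 9 0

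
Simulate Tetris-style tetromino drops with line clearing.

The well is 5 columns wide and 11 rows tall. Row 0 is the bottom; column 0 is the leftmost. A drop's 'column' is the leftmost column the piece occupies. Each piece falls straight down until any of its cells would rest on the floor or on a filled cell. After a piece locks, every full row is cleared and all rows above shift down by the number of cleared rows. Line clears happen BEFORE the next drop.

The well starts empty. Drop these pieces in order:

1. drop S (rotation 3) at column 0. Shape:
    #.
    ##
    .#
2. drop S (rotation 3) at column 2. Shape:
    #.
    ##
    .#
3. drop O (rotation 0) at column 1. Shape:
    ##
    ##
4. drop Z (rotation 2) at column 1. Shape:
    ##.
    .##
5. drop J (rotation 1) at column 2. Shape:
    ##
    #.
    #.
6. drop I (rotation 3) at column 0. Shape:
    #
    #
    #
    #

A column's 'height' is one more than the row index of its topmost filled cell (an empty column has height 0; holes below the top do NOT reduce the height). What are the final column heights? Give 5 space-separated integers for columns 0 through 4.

Answer: 7 7 10 10 0

Derivation:
Drop 1: S rot3 at col 0 lands with bottom-row=0; cleared 0 line(s) (total 0); column heights now [3 2 0 0 0], max=3
Drop 2: S rot3 at col 2 lands with bottom-row=0; cleared 0 line(s) (total 0); column heights now [3 2 3 2 0], max=3
Drop 3: O rot0 at col 1 lands with bottom-row=3; cleared 0 line(s) (total 0); column heights now [3 5 5 2 0], max=5
Drop 4: Z rot2 at col 1 lands with bottom-row=5; cleared 0 line(s) (total 0); column heights now [3 7 7 6 0], max=7
Drop 5: J rot1 at col 2 lands with bottom-row=7; cleared 0 line(s) (total 0); column heights now [3 7 10 10 0], max=10
Drop 6: I rot3 at col 0 lands with bottom-row=3; cleared 0 line(s) (total 0); column heights now [7 7 10 10 0], max=10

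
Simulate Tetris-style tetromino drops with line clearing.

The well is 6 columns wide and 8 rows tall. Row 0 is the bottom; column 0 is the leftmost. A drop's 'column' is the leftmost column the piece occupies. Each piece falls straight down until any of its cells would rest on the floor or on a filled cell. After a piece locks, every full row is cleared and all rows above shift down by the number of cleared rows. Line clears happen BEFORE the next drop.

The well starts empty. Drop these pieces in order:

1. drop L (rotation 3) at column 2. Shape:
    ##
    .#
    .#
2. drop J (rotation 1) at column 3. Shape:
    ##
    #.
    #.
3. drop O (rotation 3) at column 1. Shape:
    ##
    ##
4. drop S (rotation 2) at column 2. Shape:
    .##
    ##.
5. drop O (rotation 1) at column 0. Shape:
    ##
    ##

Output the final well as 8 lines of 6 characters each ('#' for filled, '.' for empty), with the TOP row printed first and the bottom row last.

Drop 1: L rot3 at col 2 lands with bottom-row=0; cleared 0 line(s) (total 0); column heights now [0 0 3 3 0 0], max=3
Drop 2: J rot1 at col 3 lands with bottom-row=3; cleared 0 line(s) (total 0); column heights now [0 0 3 6 6 0], max=6
Drop 3: O rot3 at col 1 lands with bottom-row=3; cleared 0 line(s) (total 0); column heights now [0 5 5 6 6 0], max=6
Drop 4: S rot2 at col 2 lands with bottom-row=6; cleared 0 line(s) (total 0); column heights now [0 5 7 8 8 0], max=8
Drop 5: O rot1 at col 0 lands with bottom-row=5; cleared 0 line(s) (total 0); column heights now [7 7 7 8 8 0], max=8

Answer: ...##.
####..
##.##.
.###..
.###..
..##..
...#..
...#..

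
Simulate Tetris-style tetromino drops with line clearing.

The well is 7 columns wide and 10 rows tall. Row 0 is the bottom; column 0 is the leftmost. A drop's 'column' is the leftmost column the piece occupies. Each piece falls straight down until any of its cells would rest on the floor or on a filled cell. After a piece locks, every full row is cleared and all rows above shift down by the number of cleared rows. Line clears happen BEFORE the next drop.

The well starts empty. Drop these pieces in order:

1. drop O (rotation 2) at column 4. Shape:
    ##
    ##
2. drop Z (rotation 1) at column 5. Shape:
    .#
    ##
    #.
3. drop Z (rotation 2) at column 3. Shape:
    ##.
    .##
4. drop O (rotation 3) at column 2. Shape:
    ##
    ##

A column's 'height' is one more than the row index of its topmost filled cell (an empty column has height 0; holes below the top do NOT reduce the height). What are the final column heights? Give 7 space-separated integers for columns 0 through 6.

Answer: 0 0 8 8 6 5 5

Derivation:
Drop 1: O rot2 at col 4 lands with bottom-row=0; cleared 0 line(s) (total 0); column heights now [0 0 0 0 2 2 0], max=2
Drop 2: Z rot1 at col 5 lands with bottom-row=2; cleared 0 line(s) (total 0); column heights now [0 0 0 0 2 4 5], max=5
Drop 3: Z rot2 at col 3 lands with bottom-row=4; cleared 0 line(s) (total 0); column heights now [0 0 0 6 6 5 5], max=6
Drop 4: O rot3 at col 2 lands with bottom-row=6; cleared 0 line(s) (total 0); column heights now [0 0 8 8 6 5 5], max=8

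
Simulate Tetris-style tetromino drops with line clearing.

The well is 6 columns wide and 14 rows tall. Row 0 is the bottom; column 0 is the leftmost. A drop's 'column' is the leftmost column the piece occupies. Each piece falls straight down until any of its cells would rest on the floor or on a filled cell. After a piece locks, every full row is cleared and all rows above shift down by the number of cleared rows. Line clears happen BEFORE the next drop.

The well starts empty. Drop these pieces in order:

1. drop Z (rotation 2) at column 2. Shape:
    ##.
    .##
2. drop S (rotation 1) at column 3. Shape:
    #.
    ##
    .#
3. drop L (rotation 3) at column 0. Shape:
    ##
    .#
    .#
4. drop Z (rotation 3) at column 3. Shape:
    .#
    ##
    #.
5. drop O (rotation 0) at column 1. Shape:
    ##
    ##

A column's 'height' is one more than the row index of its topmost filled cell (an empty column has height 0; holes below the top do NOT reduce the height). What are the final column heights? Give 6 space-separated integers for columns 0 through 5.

Drop 1: Z rot2 at col 2 lands with bottom-row=0; cleared 0 line(s) (total 0); column heights now [0 0 2 2 1 0], max=2
Drop 2: S rot1 at col 3 lands with bottom-row=1; cleared 0 line(s) (total 0); column heights now [0 0 2 4 3 0], max=4
Drop 3: L rot3 at col 0 lands with bottom-row=0; cleared 0 line(s) (total 0); column heights now [3 3 2 4 3 0], max=4
Drop 4: Z rot3 at col 3 lands with bottom-row=4; cleared 0 line(s) (total 0); column heights now [3 3 2 6 7 0], max=7
Drop 5: O rot0 at col 1 lands with bottom-row=3; cleared 0 line(s) (total 0); column heights now [3 5 5 6 7 0], max=7

Answer: 3 5 5 6 7 0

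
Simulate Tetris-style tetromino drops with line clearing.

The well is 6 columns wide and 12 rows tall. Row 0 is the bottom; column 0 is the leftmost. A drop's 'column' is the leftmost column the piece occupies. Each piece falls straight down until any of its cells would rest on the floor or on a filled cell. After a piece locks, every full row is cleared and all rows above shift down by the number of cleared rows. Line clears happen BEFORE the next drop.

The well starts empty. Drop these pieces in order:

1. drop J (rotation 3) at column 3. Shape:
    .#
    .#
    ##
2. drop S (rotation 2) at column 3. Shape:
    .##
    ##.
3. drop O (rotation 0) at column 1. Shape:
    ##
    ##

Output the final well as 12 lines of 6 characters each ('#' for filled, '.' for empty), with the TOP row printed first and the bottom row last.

Drop 1: J rot3 at col 3 lands with bottom-row=0; cleared 0 line(s) (total 0); column heights now [0 0 0 1 3 0], max=3
Drop 2: S rot2 at col 3 lands with bottom-row=3; cleared 0 line(s) (total 0); column heights now [0 0 0 4 5 5], max=5
Drop 3: O rot0 at col 1 lands with bottom-row=0; cleared 0 line(s) (total 0); column heights now [0 2 2 4 5 5], max=5

Answer: ......
......
......
......
......
......
......
....##
...##.
....#.
.##.#.
.####.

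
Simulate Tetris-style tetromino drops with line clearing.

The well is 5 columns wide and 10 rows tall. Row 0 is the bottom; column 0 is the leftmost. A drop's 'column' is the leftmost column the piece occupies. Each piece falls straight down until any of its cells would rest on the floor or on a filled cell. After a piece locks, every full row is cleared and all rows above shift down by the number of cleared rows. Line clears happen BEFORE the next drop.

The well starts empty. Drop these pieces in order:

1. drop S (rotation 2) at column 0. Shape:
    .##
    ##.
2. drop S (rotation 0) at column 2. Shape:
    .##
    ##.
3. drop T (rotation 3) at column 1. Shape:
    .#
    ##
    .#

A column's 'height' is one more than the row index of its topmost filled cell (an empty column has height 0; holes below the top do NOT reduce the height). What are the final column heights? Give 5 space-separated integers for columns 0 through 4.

Drop 1: S rot2 at col 0 lands with bottom-row=0; cleared 0 line(s) (total 0); column heights now [1 2 2 0 0], max=2
Drop 2: S rot0 at col 2 lands with bottom-row=2; cleared 0 line(s) (total 0); column heights now [1 2 3 4 4], max=4
Drop 3: T rot3 at col 1 lands with bottom-row=3; cleared 0 line(s) (total 0); column heights now [1 5 6 4 4], max=6

Answer: 1 5 6 4 4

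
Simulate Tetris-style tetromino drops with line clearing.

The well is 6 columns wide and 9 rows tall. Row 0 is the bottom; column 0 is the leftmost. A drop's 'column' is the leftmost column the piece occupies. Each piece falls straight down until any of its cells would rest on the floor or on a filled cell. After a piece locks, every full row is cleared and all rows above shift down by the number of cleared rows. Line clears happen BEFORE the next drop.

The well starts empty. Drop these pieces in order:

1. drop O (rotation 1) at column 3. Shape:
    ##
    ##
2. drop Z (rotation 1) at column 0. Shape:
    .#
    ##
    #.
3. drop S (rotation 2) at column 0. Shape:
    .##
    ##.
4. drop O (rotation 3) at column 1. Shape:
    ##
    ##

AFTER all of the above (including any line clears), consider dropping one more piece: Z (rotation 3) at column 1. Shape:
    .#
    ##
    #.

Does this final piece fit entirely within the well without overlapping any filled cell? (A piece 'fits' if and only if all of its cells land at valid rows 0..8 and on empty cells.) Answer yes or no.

Drop 1: O rot1 at col 3 lands with bottom-row=0; cleared 0 line(s) (total 0); column heights now [0 0 0 2 2 0], max=2
Drop 2: Z rot1 at col 0 lands with bottom-row=0; cleared 0 line(s) (total 0); column heights now [2 3 0 2 2 0], max=3
Drop 3: S rot2 at col 0 lands with bottom-row=3; cleared 0 line(s) (total 0); column heights now [4 5 5 2 2 0], max=5
Drop 4: O rot3 at col 1 lands with bottom-row=5; cleared 0 line(s) (total 0); column heights now [4 7 7 2 2 0], max=7
Test piece Z rot3 at col 1 (width 2): heights before test = [4 7 7 2 2 0]; fits = False

Answer: no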